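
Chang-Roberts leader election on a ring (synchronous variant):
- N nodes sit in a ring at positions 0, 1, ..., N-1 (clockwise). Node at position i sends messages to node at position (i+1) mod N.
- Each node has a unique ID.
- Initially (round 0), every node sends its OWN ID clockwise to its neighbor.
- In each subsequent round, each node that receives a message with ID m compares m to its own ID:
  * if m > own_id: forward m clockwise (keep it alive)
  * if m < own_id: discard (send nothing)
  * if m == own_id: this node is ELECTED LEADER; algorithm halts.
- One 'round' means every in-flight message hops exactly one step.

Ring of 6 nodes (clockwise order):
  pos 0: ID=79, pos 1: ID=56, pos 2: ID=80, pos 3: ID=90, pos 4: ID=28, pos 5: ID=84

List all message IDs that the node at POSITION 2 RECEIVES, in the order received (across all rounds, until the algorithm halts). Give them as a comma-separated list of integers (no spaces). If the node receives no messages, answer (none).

Round 1: pos1(id56) recv 79: fwd; pos2(id80) recv 56: drop; pos3(id90) recv 80: drop; pos4(id28) recv 90: fwd; pos5(id84) recv 28: drop; pos0(id79) recv 84: fwd
Round 2: pos2(id80) recv 79: drop; pos5(id84) recv 90: fwd; pos1(id56) recv 84: fwd
Round 3: pos0(id79) recv 90: fwd; pos2(id80) recv 84: fwd
Round 4: pos1(id56) recv 90: fwd; pos3(id90) recv 84: drop
Round 5: pos2(id80) recv 90: fwd
Round 6: pos3(id90) recv 90: ELECTED

Answer: 56,79,84,90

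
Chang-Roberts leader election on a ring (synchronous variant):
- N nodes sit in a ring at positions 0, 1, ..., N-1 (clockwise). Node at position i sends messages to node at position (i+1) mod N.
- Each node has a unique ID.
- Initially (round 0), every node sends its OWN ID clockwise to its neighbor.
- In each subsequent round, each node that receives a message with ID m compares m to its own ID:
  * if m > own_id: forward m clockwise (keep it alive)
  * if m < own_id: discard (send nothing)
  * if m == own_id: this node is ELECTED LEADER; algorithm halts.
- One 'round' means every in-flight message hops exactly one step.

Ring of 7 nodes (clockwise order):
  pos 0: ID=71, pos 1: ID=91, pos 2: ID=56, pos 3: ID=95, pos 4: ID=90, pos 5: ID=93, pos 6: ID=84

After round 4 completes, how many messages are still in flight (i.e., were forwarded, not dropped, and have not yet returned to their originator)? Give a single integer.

Round 1: pos1(id91) recv 71: drop; pos2(id56) recv 91: fwd; pos3(id95) recv 56: drop; pos4(id90) recv 95: fwd; pos5(id93) recv 90: drop; pos6(id84) recv 93: fwd; pos0(id71) recv 84: fwd
Round 2: pos3(id95) recv 91: drop; pos5(id93) recv 95: fwd; pos0(id71) recv 93: fwd; pos1(id91) recv 84: drop
Round 3: pos6(id84) recv 95: fwd; pos1(id91) recv 93: fwd
Round 4: pos0(id71) recv 95: fwd; pos2(id56) recv 93: fwd
After round 4: 2 messages still in flight

Answer: 2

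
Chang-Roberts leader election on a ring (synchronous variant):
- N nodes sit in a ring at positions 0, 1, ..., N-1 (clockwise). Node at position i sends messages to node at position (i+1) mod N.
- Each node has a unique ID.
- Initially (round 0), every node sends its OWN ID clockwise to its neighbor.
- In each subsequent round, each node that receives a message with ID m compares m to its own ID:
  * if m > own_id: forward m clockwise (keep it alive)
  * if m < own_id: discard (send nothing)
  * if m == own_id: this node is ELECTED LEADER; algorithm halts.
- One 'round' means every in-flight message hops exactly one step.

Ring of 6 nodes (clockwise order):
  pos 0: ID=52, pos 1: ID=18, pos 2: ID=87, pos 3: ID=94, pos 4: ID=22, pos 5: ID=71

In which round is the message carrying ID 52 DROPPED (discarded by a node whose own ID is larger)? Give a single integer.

Round 1: pos1(id18) recv 52: fwd; pos2(id87) recv 18: drop; pos3(id94) recv 87: drop; pos4(id22) recv 94: fwd; pos5(id71) recv 22: drop; pos0(id52) recv 71: fwd
Round 2: pos2(id87) recv 52: drop; pos5(id71) recv 94: fwd; pos1(id18) recv 71: fwd
Round 3: pos0(id52) recv 94: fwd; pos2(id87) recv 71: drop
Round 4: pos1(id18) recv 94: fwd
Round 5: pos2(id87) recv 94: fwd
Round 6: pos3(id94) recv 94: ELECTED
Message ID 52 originates at pos 0; dropped at pos 2 in round 2

Answer: 2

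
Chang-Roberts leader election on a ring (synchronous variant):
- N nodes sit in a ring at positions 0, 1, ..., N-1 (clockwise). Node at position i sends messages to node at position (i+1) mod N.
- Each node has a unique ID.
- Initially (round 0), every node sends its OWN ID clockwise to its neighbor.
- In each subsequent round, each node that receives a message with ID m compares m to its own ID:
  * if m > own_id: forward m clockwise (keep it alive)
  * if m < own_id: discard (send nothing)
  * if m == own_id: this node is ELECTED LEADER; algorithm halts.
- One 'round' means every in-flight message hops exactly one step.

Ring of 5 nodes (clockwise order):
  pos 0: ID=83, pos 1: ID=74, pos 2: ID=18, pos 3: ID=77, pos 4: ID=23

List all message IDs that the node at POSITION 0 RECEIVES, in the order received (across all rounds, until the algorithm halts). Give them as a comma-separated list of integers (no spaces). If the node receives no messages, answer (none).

Round 1: pos1(id74) recv 83: fwd; pos2(id18) recv 74: fwd; pos3(id77) recv 18: drop; pos4(id23) recv 77: fwd; pos0(id83) recv 23: drop
Round 2: pos2(id18) recv 83: fwd; pos3(id77) recv 74: drop; pos0(id83) recv 77: drop
Round 3: pos3(id77) recv 83: fwd
Round 4: pos4(id23) recv 83: fwd
Round 5: pos0(id83) recv 83: ELECTED

Answer: 23,77,83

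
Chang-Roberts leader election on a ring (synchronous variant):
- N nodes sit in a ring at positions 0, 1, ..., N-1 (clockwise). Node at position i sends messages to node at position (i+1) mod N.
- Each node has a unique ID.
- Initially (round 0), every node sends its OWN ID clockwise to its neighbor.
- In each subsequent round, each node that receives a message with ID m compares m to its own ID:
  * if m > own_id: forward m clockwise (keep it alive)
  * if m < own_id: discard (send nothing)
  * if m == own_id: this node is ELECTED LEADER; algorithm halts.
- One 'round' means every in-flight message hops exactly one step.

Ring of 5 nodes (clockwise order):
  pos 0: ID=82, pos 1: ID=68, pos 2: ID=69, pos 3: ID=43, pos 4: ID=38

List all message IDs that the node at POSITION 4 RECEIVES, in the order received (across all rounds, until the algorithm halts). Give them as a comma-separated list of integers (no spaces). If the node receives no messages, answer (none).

Answer: 43,69,82

Derivation:
Round 1: pos1(id68) recv 82: fwd; pos2(id69) recv 68: drop; pos3(id43) recv 69: fwd; pos4(id38) recv 43: fwd; pos0(id82) recv 38: drop
Round 2: pos2(id69) recv 82: fwd; pos4(id38) recv 69: fwd; pos0(id82) recv 43: drop
Round 3: pos3(id43) recv 82: fwd; pos0(id82) recv 69: drop
Round 4: pos4(id38) recv 82: fwd
Round 5: pos0(id82) recv 82: ELECTED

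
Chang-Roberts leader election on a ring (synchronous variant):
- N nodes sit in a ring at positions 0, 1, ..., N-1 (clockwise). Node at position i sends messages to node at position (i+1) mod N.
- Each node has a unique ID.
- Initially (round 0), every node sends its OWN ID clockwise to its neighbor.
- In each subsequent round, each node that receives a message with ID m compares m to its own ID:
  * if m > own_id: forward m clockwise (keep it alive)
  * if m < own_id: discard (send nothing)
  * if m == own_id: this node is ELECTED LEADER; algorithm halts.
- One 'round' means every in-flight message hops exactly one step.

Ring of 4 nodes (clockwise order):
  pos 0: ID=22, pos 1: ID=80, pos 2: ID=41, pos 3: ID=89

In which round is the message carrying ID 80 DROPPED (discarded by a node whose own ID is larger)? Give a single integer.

Answer: 2

Derivation:
Round 1: pos1(id80) recv 22: drop; pos2(id41) recv 80: fwd; pos3(id89) recv 41: drop; pos0(id22) recv 89: fwd
Round 2: pos3(id89) recv 80: drop; pos1(id80) recv 89: fwd
Round 3: pos2(id41) recv 89: fwd
Round 4: pos3(id89) recv 89: ELECTED
Message ID 80 originates at pos 1; dropped at pos 3 in round 2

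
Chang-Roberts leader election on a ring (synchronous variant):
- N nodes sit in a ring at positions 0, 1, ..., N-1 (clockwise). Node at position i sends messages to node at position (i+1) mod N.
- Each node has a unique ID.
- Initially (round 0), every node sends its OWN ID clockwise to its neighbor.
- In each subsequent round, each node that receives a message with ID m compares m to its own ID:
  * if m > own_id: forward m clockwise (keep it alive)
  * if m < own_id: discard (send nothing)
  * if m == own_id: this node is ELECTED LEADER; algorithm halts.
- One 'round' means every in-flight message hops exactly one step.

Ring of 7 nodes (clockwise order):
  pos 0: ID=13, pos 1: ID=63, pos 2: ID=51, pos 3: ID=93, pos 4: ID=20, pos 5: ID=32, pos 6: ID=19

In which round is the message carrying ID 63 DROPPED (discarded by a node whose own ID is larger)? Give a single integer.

Round 1: pos1(id63) recv 13: drop; pos2(id51) recv 63: fwd; pos3(id93) recv 51: drop; pos4(id20) recv 93: fwd; pos5(id32) recv 20: drop; pos6(id19) recv 32: fwd; pos0(id13) recv 19: fwd
Round 2: pos3(id93) recv 63: drop; pos5(id32) recv 93: fwd; pos0(id13) recv 32: fwd; pos1(id63) recv 19: drop
Round 3: pos6(id19) recv 93: fwd; pos1(id63) recv 32: drop
Round 4: pos0(id13) recv 93: fwd
Round 5: pos1(id63) recv 93: fwd
Round 6: pos2(id51) recv 93: fwd
Round 7: pos3(id93) recv 93: ELECTED
Message ID 63 originates at pos 1; dropped at pos 3 in round 2

Answer: 2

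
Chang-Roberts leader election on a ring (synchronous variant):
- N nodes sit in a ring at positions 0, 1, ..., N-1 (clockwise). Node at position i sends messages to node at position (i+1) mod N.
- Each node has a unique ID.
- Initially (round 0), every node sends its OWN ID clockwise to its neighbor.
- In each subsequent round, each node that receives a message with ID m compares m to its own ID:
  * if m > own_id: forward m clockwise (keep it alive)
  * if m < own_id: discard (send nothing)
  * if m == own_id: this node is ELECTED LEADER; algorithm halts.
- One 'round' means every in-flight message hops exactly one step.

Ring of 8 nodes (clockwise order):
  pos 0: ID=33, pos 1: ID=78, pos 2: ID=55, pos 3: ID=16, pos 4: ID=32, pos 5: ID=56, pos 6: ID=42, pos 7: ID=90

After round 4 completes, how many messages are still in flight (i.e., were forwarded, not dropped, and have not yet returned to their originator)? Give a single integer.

Answer: 2

Derivation:
Round 1: pos1(id78) recv 33: drop; pos2(id55) recv 78: fwd; pos3(id16) recv 55: fwd; pos4(id32) recv 16: drop; pos5(id56) recv 32: drop; pos6(id42) recv 56: fwd; pos7(id90) recv 42: drop; pos0(id33) recv 90: fwd
Round 2: pos3(id16) recv 78: fwd; pos4(id32) recv 55: fwd; pos7(id90) recv 56: drop; pos1(id78) recv 90: fwd
Round 3: pos4(id32) recv 78: fwd; pos5(id56) recv 55: drop; pos2(id55) recv 90: fwd
Round 4: pos5(id56) recv 78: fwd; pos3(id16) recv 90: fwd
After round 4: 2 messages still in flight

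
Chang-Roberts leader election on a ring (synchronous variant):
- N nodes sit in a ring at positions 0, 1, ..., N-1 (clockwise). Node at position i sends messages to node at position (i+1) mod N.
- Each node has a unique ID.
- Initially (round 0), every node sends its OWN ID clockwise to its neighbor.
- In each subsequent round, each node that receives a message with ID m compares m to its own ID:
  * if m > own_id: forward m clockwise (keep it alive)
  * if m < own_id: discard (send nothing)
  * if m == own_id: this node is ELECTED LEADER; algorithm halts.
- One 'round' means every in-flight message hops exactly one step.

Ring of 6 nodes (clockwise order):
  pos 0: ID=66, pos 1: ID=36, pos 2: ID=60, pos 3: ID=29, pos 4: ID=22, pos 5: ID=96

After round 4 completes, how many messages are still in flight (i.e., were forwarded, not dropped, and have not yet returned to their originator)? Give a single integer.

Answer: 2

Derivation:
Round 1: pos1(id36) recv 66: fwd; pos2(id60) recv 36: drop; pos3(id29) recv 60: fwd; pos4(id22) recv 29: fwd; pos5(id96) recv 22: drop; pos0(id66) recv 96: fwd
Round 2: pos2(id60) recv 66: fwd; pos4(id22) recv 60: fwd; pos5(id96) recv 29: drop; pos1(id36) recv 96: fwd
Round 3: pos3(id29) recv 66: fwd; pos5(id96) recv 60: drop; pos2(id60) recv 96: fwd
Round 4: pos4(id22) recv 66: fwd; pos3(id29) recv 96: fwd
After round 4: 2 messages still in flight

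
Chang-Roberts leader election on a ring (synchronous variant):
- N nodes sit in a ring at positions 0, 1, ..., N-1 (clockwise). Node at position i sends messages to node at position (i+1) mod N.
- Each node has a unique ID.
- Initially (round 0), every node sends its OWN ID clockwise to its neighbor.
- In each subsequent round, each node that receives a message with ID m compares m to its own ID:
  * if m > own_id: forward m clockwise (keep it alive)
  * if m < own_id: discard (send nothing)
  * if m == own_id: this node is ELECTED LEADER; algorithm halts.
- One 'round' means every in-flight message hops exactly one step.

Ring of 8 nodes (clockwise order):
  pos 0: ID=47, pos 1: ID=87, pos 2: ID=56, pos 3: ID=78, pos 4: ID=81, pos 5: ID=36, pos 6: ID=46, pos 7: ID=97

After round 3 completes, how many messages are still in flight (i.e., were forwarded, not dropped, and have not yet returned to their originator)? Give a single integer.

Round 1: pos1(id87) recv 47: drop; pos2(id56) recv 87: fwd; pos3(id78) recv 56: drop; pos4(id81) recv 78: drop; pos5(id36) recv 81: fwd; pos6(id46) recv 36: drop; pos7(id97) recv 46: drop; pos0(id47) recv 97: fwd
Round 2: pos3(id78) recv 87: fwd; pos6(id46) recv 81: fwd; pos1(id87) recv 97: fwd
Round 3: pos4(id81) recv 87: fwd; pos7(id97) recv 81: drop; pos2(id56) recv 97: fwd
After round 3: 2 messages still in flight

Answer: 2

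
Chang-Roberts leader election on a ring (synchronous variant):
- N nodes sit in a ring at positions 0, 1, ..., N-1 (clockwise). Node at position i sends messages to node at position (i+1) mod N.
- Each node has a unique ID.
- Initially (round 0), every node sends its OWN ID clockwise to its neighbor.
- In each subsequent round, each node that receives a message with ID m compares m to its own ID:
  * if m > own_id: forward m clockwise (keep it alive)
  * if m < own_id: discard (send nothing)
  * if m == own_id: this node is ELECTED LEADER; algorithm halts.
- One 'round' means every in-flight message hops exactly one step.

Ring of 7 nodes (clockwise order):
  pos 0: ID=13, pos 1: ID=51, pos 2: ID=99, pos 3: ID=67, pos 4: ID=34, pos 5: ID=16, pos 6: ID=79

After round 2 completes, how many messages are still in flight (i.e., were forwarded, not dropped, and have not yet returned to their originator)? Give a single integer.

Round 1: pos1(id51) recv 13: drop; pos2(id99) recv 51: drop; pos3(id67) recv 99: fwd; pos4(id34) recv 67: fwd; pos5(id16) recv 34: fwd; pos6(id79) recv 16: drop; pos0(id13) recv 79: fwd
Round 2: pos4(id34) recv 99: fwd; pos5(id16) recv 67: fwd; pos6(id79) recv 34: drop; pos1(id51) recv 79: fwd
After round 2: 3 messages still in flight

Answer: 3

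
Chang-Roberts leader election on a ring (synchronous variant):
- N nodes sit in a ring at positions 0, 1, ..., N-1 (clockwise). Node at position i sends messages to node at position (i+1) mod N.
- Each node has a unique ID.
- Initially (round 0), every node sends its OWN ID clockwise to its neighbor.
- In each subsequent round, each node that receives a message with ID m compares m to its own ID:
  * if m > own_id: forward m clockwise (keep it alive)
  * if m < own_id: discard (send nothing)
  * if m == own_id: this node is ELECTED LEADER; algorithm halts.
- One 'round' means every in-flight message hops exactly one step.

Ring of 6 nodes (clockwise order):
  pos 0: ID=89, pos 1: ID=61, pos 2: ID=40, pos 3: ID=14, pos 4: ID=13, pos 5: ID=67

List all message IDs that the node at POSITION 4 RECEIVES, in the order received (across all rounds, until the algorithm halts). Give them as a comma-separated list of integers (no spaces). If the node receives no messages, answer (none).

Round 1: pos1(id61) recv 89: fwd; pos2(id40) recv 61: fwd; pos3(id14) recv 40: fwd; pos4(id13) recv 14: fwd; pos5(id67) recv 13: drop; pos0(id89) recv 67: drop
Round 2: pos2(id40) recv 89: fwd; pos3(id14) recv 61: fwd; pos4(id13) recv 40: fwd; pos5(id67) recv 14: drop
Round 3: pos3(id14) recv 89: fwd; pos4(id13) recv 61: fwd; pos5(id67) recv 40: drop
Round 4: pos4(id13) recv 89: fwd; pos5(id67) recv 61: drop
Round 5: pos5(id67) recv 89: fwd
Round 6: pos0(id89) recv 89: ELECTED

Answer: 14,40,61,89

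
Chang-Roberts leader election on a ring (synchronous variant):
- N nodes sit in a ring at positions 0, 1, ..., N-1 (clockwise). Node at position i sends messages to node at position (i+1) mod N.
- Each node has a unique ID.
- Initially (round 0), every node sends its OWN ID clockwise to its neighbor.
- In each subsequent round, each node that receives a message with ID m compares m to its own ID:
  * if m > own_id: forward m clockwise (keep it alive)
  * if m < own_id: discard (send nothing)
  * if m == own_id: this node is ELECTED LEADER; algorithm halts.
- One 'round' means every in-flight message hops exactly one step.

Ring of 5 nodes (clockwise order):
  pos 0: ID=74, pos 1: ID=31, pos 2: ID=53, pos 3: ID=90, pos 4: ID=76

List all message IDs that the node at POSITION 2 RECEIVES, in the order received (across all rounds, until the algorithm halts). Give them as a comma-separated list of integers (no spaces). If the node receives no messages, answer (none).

Round 1: pos1(id31) recv 74: fwd; pos2(id53) recv 31: drop; pos3(id90) recv 53: drop; pos4(id76) recv 90: fwd; pos0(id74) recv 76: fwd
Round 2: pos2(id53) recv 74: fwd; pos0(id74) recv 90: fwd; pos1(id31) recv 76: fwd
Round 3: pos3(id90) recv 74: drop; pos1(id31) recv 90: fwd; pos2(id53) recv 76: fwd
Round 4: pos2(id53) recv 90: fwd; pos3(id90) recv 76: drop
Round 5: pos3(id90) recv 90: ELECTED

Answer: 31,74,76,90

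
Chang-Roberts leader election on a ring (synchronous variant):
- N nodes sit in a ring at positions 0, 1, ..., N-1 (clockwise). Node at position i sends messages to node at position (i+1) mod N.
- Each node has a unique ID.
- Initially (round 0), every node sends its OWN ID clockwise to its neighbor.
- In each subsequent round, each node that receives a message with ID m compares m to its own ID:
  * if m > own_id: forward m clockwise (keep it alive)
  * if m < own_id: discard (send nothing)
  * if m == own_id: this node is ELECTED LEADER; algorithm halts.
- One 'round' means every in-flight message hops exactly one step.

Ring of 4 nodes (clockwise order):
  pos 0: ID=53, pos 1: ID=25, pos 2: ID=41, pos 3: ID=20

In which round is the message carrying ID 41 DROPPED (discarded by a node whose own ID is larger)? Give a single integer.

Answer: 2

Derivation:
Round 1: pos1(id25) recv 53: fwd; pos2(id41) recv 25: drop; pos3(id20) recv 41: fwd; pos0(id53) recv 20: drop
Round 2: pos2(id41) recv 53: fwd; pos0(id53) recv 41: drop
Round 3: pos3(id20) recv 53: fwd
Round 4: pos0(id53) recv 53: ELECTED
Message ID 41 originates at pos 2; dropped at pos 0 in round 2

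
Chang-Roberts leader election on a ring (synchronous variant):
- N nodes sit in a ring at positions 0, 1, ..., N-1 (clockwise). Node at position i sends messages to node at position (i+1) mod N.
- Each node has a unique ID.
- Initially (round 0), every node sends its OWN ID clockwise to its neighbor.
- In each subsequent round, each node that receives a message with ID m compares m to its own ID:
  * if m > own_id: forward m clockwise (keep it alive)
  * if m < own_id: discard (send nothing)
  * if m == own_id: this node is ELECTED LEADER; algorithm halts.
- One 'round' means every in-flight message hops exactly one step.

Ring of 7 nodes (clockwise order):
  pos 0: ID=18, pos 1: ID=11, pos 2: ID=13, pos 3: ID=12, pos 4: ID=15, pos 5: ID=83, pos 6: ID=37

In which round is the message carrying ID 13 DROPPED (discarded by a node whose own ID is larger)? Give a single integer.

Answer: 2

Derivation:
Round 1: pos1(id11) recv 18: fwd; pos2(id13) recv 11: drop; pos3(id12) recv 13: fwd; pos4(id15) recv 12: drop; pos5(id83) recv 15: drop; pos6(id37) recv 83: fwd; pos0(id18) recv 37: fwd
Round 2: pos2(id13) recv 18: fwd; pos4(id15) recv 13: drop; pos0(id18) recv 83: fwd; pos1(id11) recv 37: fwd
Round 3: pos3(id12) recv 18: fwd; pos1(id11) recv 83: fwd; pos2(id13) recv 37: fwd
Round 4: pos4(id15) recv 18: fwd; pos2(id13) recv 83: fwd; pos3(id12) recv 37: fwd
Round 5: pos5(id83) recv 18: drop; pos3(id12) recv 83: fwd; pos4(id15) recv 37: fwd
Round 6: pos4(id15) recv 83: fwd; pos5(id83) recv 37: drop
Round 7: pos5(id83) recv 83: ELECTED
Message ID 13 originates at pos 2; dropped at pos 4 in round 2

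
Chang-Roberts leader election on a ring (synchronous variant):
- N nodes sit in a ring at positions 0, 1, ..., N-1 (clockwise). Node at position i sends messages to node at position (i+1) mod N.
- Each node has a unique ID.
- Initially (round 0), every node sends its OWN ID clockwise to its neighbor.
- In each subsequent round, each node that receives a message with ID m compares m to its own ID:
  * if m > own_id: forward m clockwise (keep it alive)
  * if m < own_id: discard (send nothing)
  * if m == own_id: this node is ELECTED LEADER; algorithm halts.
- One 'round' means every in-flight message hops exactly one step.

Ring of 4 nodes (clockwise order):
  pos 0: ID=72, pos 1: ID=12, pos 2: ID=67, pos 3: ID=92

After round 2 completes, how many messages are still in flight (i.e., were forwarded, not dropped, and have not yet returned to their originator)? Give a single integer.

Answer: 2

Derivation:
Round 1: pos1(id12) recv 72: fwd; pos2(id67) recv 12: drop; pos3(id92) recv 67: drop; pos0(id72) recv 92: fwd
Round 2: pos2(id67) recv 72: fwd; pos1(id12) recv 92: fwd
After round 2: 2 messages still in flight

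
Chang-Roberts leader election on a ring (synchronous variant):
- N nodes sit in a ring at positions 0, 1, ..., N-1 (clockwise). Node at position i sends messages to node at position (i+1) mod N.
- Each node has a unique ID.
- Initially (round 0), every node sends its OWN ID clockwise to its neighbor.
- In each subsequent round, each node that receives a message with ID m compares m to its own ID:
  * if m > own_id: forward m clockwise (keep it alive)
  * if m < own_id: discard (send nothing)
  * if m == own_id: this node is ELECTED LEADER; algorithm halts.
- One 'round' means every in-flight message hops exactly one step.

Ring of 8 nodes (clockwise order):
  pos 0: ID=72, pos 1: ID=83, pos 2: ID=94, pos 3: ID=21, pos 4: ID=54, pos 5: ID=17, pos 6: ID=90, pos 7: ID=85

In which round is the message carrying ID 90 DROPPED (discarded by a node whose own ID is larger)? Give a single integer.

Answer: 4

Derivation:
Round 1: pos1(id83) recv 72: drop; pos2(id94) recv 83: drop; pos3(id21) recv 94: fwd; pos4(id54) recv 21: drop; pos5(id17) recv 54: fwd; pos6(id90) recv 17: drop; pos7(id85) recv 90: fwd; pos0(id72) recv 85: fwd
Round 2: pos4(id54) recv 94: fwd; pos6(id90) recv 54: drop; pos0(id72) recv 90: fwd; pos1(id83) recv 85: fwd
Round 3: pos5(id17) recv 94: fwd; pos1(id83) recv 90: fwd; pos2(id94) recv 85: drop
Round 4: pos6(id90) recv 94: fwd; pos2(id94) recv 90: drop
Round 5: pos7(id85) recv 94: fwd
Round 6: pos0(id72) recv 94: fwd
Round 7: pos1(id83) recv 94: fwd
Round 8: pos2(id94) recv 94: ELECTED
Message ID 90 originates at pos 6; dropped at pos 2 in round 4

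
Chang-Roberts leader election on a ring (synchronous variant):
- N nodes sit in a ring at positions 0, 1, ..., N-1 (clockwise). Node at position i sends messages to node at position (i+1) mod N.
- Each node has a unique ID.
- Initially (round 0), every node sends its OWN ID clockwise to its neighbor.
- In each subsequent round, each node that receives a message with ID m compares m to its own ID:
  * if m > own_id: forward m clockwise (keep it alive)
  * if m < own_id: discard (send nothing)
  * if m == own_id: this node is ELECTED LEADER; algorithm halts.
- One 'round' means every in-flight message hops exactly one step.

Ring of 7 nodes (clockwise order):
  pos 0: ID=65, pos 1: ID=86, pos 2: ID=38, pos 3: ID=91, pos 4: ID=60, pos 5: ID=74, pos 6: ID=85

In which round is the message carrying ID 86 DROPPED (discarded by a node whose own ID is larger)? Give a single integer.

Round 1: pos1(id86) recv 65: drop; pos2(id38) recv 86: fwd; pos3(id91) recv 38: drop; pos4(id60) recv 91: fwd; pos5(id74) recv 60: drop; pos6(id85) recv 74: drop; pos0(id65) recv 85: fwd
Round 2: pos3(id91) recv 86: drop; pos5(id74) recv 91: fwd; pos1(id86) recv 85: drop
Round 3: pos6(id85) recv 91: fwd
Round 4: pos0(id65) recv 91: fwd
Round 5: pos1(id86) recv 91: fwd
Round 6: pos2(id38) recv 91: fwd
Round 7: pos3(id91) recv 91: ELECTED
Message ID 86 originates at pos 1; dropped at pos 3 in round 2

Answer: 2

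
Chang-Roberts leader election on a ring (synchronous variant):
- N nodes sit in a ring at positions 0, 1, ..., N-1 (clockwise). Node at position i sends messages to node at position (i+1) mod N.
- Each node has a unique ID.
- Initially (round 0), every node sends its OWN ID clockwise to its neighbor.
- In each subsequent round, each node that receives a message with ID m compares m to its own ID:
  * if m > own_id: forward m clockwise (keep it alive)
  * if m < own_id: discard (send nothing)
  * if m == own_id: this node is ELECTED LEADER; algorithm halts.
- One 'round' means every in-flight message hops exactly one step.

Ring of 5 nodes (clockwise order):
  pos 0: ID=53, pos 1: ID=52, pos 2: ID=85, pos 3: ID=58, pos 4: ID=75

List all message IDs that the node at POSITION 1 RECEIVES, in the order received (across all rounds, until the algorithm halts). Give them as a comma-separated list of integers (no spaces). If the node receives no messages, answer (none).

Answer: 53,75,85

Derivation:
Round 1: pos1(id52) recv 53: fwd; pos2(id85) recv 52: drop; pos3(id58) recv 85: fwd; pos4(id75) recv 58: drop; pos0(id53) recv 75: fwd
Round 2: pos2(id85) recv 53: drop; pos4(id75) recv 85: fwd; pos1(id52) recv 75: fwd
Round 3: pos0(id53) recv 85: fwd; pos2(id85) recv 75: drop
Round 4: pos1(id52) recv 85: fwd
Round 5: pos2(id85) recv 85: ELECTED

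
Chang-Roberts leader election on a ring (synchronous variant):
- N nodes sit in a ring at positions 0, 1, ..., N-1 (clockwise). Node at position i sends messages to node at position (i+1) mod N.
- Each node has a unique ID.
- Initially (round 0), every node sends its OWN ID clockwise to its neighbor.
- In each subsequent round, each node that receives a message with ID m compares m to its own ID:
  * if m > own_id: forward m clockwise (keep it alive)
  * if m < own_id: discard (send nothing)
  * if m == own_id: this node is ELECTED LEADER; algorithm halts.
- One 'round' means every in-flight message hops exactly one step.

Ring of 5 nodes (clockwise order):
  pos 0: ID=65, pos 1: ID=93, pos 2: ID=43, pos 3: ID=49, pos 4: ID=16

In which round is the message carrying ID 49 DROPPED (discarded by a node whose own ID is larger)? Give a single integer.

Round 1: pos1(id93) recv 65: drop; pos2(id43) recv 93: fwd; pos3(id49) recv 43: drop; pos4(id16) recv 49: fwd; pos0(id65) recv 16: drop
Round 2: pos3(id49) recv 93: fwd; pos0(id65) recv 49: drop
Round 3: pos4(id16) recv 93: fwd
Round 4: pos0(id65) recv 93: fwd
Round 5: pos1(id93) recv 93: ELECTED
Message ID 49 originates at pos 3; dropped at pos 0 in round 2

Answer: 2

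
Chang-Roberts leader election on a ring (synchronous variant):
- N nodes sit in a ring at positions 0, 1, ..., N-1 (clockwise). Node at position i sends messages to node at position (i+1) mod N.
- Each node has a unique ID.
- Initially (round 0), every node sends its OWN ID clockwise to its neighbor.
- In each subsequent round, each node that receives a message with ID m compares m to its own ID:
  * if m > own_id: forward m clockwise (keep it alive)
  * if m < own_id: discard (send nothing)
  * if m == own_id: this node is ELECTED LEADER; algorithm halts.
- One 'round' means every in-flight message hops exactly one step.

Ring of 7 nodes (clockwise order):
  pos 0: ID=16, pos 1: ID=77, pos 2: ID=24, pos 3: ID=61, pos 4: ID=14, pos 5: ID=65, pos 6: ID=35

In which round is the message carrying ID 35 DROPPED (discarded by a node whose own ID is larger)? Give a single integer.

Answer: 2

Derivation:
Round 1: pos1(id77) recv 16: drop; pos2(id24) recv 77: fwd; pos3(id61) recv 24: drop; pos4(id14) recv 61: fwd; pos5(id65) recv 14: drop; pos6(id35) recv 65: fwd; pos0(id16) recv 35: fwd
Round 2: pos3(id61) recv 77: fwd; pos5(id65) recv 61: drop; pos0(id16) recv 65: fwd; pos1(id77) recv 35: drop
Round 3: pos4(id14) recv 77: fwd; pos1(id77) recv 65: drop
Round 4: pos5(id65) recv 77: fwd
Round 5: pos6(id35) recv 77: fwd
Round 6: pos0(id16) recv 77: fwd
Round 7: pos1(id77) recv 77: ELECTED
Message ID 35 originates at pos 6; dropped at pos 1 in round 2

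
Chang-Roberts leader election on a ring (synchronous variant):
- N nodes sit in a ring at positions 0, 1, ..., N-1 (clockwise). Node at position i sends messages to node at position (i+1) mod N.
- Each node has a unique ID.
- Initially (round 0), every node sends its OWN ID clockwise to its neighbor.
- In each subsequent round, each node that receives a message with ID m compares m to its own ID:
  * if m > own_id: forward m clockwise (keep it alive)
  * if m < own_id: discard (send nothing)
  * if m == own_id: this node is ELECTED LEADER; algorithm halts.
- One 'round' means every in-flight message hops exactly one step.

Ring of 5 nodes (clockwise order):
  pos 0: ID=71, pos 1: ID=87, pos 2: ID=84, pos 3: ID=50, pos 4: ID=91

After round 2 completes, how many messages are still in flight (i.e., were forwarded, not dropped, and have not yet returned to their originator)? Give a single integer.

Round 1: pos1(id87) recv 71: drop; pos2(id84) recv 87: fwd; pos3(id50) recv 84: fwd; pos4(id91) recv 50: drop; pos0(id71) recv 91: fwd
Round 2: pos3(id50) recv 87: fwd; pos4(id91) recv 84: drop; pos1(id87) recv 91: fwd
After round 2: 2 messages still in flight

Answer: 2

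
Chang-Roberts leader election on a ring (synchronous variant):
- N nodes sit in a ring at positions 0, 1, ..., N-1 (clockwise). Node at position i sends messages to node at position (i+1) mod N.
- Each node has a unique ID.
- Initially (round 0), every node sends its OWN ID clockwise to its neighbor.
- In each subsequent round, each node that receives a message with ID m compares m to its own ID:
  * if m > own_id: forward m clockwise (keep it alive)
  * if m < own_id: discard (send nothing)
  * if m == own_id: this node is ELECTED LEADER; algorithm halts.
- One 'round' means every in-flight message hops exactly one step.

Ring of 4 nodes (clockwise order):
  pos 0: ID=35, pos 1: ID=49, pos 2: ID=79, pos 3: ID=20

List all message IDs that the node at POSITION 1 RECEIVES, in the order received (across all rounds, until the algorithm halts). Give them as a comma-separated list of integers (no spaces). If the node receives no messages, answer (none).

Round 1: pos1(id49) recv 35: drop; pos2(id79) recv 49: drop; pos3(id20) recv 79: fwd; pos0(id35) recv 20: drop
Round 2: pos0(id35) recv 79: fwd
Round 3: pos1(id49) recv 79: fwd
Round 4: pos2(id79) recv 79: ELECTED

Answer: 35,79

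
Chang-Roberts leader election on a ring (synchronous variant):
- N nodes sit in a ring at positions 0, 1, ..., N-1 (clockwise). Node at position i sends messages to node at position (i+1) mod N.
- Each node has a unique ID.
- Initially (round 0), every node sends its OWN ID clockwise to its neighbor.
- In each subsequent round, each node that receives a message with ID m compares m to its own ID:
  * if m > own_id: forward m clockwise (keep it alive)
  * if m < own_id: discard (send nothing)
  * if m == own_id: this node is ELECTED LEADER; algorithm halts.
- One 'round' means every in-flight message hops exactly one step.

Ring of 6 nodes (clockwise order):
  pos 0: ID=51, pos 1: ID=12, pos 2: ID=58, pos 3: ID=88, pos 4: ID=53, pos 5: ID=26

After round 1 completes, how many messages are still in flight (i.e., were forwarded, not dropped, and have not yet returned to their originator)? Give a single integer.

Round 1: pos1(id12) recv 51: fwd; pos2(id58) recv 12: drop; pos3(id88) recv 58: drop; pos4(id53) recv 88: fwd; pos5(id26) recv 53: fwd; pos0(id51) recv 26: drop
After round 1: 3 messages still in flight

Answer: 3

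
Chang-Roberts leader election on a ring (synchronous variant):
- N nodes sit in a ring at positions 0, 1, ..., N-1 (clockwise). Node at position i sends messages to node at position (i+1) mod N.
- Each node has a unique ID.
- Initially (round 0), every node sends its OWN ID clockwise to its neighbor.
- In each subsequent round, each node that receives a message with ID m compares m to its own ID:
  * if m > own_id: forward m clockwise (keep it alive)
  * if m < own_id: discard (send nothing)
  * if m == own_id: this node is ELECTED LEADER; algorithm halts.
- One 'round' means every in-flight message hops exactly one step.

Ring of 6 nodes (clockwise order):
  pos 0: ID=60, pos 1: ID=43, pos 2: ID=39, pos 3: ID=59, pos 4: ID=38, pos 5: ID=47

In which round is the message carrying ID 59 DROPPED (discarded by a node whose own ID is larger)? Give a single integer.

Round 1: pos1(id43) recv 60: fwd; pos2(id39) recv 43: fwd; pos3(id59) recv 39: drop; pos4(id38) recv 59: fwd; pos5(id47) recv 38: drop; pos0(id60) recv 47: drop
Round 2: pos2(id39) recv 60: fwd; pos3(id59) recv 43: drop; pos5(id47) recv 59: fwd
Round 3: pos3(id59) recv 60: fwd; pos0(id60) recv 59: drop
Round 4: pos4(id38) recv 60: fwd
Round 5: pos5(id47) recv 60: fwd
Round 6: pos0(id60) recv 60: ELECTED
Message ID 59 originates at pos 3; dropped at pos 0 in round 3

Answer: 3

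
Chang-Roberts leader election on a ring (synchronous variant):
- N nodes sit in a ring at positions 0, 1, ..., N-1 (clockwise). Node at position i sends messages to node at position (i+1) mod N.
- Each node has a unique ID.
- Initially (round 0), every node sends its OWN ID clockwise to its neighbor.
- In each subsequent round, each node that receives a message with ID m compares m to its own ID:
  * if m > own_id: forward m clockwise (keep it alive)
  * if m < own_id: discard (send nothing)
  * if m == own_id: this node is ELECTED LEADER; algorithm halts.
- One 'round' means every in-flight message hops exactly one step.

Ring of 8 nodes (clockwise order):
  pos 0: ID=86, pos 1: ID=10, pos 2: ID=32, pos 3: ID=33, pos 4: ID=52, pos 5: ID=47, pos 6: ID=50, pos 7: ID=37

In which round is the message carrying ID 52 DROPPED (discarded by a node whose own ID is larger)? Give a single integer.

Round 1: pos1(id10) recv 86: fwd; pos2(id32) recv 10: drop; pos3(id33) recv 32: drop; pos4(id52) recv 33: drop; pos5(id47) recv 52: fwd; pos6(id50) recv 47: drop; pos7(id37) recv 50: fwd; pos0(id86) recv 37: drop
Round 2: pos2(id32) recv 86: fwd; pos6(id50) recv 52: fwd; pos0(id86) recv 50: drop
Round 3: pos3(id33) recv 86: fwd; pos7(id37) recv 52: fwd
Round 4: pos4(id52) recv 86: fwd; pos0(id86) recv 52: drop
Round 5: pos5(id47) recv 86: fwd
Round 6: pos6(id50) recv 86: fwd
Round 7: pos7(id37) recv 86: fwd
Round 8: pos0(id86) recv 86: ELECTED
Message ID 52 originates at pos 4; dropped at pos 0 in round 4

Answer: 4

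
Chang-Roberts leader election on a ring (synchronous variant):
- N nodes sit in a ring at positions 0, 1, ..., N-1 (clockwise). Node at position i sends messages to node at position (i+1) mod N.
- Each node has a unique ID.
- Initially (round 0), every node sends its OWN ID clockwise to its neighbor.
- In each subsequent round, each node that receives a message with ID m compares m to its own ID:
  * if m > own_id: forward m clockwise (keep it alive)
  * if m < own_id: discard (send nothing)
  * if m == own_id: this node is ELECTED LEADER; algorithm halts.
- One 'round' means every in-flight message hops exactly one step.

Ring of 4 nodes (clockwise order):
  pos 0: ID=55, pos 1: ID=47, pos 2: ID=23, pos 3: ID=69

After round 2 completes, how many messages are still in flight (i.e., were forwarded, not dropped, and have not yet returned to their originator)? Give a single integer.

Round 1: pos1(id47) recv 55: fwd; pos2(id23) recv 47: fwd; pos3(id69) recv 23: drop; pos0(id55) recv 69: fwd
Round 2: pos2(id23) recv 55: fwd; pos3(id69) recv 47: drop; pos1(id47) recv 69: fwd
After round 2: 2 messages still in flight

Answer: 2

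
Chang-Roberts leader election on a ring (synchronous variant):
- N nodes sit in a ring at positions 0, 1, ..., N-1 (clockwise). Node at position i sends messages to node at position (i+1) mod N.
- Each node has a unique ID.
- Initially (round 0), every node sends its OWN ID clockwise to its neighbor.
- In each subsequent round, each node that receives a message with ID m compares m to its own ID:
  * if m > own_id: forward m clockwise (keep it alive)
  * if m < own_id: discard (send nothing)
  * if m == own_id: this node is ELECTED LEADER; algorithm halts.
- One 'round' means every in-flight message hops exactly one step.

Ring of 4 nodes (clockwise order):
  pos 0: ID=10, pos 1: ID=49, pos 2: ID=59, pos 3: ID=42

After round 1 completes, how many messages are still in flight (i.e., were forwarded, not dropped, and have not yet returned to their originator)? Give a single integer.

Round 1: pos1(id49) recv 10: drop; pos2(id59) recv 49: drop; pos3(id42) recv 59: fwd; pos0(id10) recv 42: fwd
After round 1: 2 messages still in flight

Answer: 2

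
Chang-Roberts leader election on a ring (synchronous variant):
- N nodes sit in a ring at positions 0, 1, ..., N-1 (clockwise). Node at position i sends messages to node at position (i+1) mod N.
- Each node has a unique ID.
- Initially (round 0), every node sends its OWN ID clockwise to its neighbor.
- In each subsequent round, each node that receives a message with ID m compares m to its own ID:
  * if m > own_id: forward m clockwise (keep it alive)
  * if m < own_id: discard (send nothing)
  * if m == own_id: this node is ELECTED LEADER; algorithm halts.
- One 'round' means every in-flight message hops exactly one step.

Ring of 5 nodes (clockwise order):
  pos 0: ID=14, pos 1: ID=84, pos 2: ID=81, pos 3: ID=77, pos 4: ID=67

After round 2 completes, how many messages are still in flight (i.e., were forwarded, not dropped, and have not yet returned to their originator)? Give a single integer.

Round 1: pos1(id84) recv 14: drop; pos2(id81) recv 84: fwd; pos3(id77) recv 81: fwd; pos4(id67) recv 77: fwd; pos0(id14) recv 67: fwd
Round 2: pos3(id77) recv 84: fwd; pos4(id67) recv 81: fwd; pos0(id14) recv 77: fwd; pos1(id84) recv 67: drop
After round 2: 3 messages still in flight

Answer: 3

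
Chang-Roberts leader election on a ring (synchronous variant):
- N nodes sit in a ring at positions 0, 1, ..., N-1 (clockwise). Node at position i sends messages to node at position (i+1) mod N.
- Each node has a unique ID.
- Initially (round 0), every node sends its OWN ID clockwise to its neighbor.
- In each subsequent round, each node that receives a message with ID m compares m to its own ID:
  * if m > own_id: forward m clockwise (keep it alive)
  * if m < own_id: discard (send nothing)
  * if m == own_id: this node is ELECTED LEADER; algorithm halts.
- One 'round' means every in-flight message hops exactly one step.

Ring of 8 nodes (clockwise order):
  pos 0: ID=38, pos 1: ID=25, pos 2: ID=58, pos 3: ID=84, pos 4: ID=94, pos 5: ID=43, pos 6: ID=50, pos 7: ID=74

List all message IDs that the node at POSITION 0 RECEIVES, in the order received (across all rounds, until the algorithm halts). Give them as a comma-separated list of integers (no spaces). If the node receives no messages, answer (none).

Answer: 74,94

Derivation:
Round 1: pos1(id25) recv 38: fwd; pos2(id58) recv 25: drop; pos3(id84) recv 58: drop; pos4(id94) recv 84: drop; pos5(id43) recv 94: fwd; pos6(id50) recv 43: drop; pos7(id74) recv 50: drop; pos0(id38) recv 74: fwd
Round 2: pos2(id58) recv 38: drop; pos6(id50) recv 94: fwd; pos1(id25) recv 74: fwd
Round 3: pos7(id74) recv 94: fwd; pos2(id58) recv 74: fwd
Round 4: pos0(id38) recv 94: fwd; pos3(id84) recv 74: drop
Round 5: pos1(id25) recv 94: fwd
Round 6: pos2(id58) recv 94: fwd
Round 7: pos3(id84) recv 94: fwd
Round 8: pos4(id94) recv 94: ELECTED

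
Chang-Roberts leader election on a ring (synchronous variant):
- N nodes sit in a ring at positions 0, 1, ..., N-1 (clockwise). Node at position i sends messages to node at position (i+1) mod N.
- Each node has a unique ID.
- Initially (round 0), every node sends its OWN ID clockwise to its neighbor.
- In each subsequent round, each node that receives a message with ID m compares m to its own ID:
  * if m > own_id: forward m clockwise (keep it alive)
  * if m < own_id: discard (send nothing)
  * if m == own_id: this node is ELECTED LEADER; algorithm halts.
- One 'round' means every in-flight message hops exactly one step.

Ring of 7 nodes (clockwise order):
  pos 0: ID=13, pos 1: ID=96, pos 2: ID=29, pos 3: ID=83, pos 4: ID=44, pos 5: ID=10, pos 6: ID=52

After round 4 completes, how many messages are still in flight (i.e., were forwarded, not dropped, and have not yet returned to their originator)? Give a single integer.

Round 1: pos1(id96) recv 13: drop; pos2(id29) recv 96: fwd; pos3(id83) recv 29: drop; pos4(id44) recv 83: fwd; pos5(id10) recv 44: fwd; pos6(id52) recv 10: drop; pos0(id13) recv 52: fwd
Round 2: pos3(id83) recv 96: fwd; pos5(id10) recv 83: fwd; pos6(id52) recv 44: drop; pos1(id96) recv 52: drop
Round 3: pos4(id44) recv 96: fwd; pos6(id52) recv 83: fwd
Round 4: pos5(id10) recv 96: fwd; pos0(id13) recv 83: fwd
After round 4: 2 messages still in flight

Answer: 2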